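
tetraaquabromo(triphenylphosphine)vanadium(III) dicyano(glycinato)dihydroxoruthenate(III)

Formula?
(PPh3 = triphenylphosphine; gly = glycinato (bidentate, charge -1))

Cation [V…]: ligand charges -1, V(III) ⇒ ion charge 2+.
Anion [Ru…]: ligand charges -5, Ru(III) ⇒ ion charge 2−.
One 2+ cation balances one 2− anion.

[VBr(H2O)4(PPh3)][Ru(CN)2(gly)(OH)2]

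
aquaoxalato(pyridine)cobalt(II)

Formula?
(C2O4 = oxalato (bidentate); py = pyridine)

[Co(C2O4)(H2O)(py)]

Ligands: 1 aqua (H2O, neutral), 1 oxalato (C2O4, -2), 1 pyridine (py, neutral). Ligand charge sum = -2.
With Co in oxidation state +2, the complex ion is [Co...].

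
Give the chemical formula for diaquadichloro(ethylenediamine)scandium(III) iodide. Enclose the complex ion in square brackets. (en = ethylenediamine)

[ScCl2(en)(H2O)2]I

Ligands: 1 ethylenediamine (en, neutral), 2 aqua (H2O, neutral), 2 chloro (Cl, -1). Ligand charge sum = -2.
With Sc in oxidation state +3, the complex ion is [Sc...]^1+.
Charge balance with iodide (-1) requires 1 complex ion per 1 iodide.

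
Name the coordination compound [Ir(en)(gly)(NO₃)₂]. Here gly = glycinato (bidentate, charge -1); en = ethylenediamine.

(ethylenediamine)(glycinato)dinitratoiridium(III)

There is no counter-ion, so the complex is neutral overall.
Ligand charges: 2×nitrato (-1 each), 1×glycinato (-1 each), 1×ethylenediamine (neutral); total -3. So Ir + (-3) = 0, giving Ir = +3.
Ligands are named alphabetically: ethylenediamine before glycinato before nitrato.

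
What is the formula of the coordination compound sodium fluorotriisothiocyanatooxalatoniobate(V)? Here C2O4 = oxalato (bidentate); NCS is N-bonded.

Na[Nb(C2O4)F(NCS)3]

Ligands: 1 oxalato (C2O4, -2), 1 fluoro (F, -1), 3 isothiocyanato (NCS, -1). Ligand charge sum = -6.
With Nb in oxidation state +5, the complex ion is [Nb...]^1−.
Charge balance with sodium (+1) requires 1 complex ion per 1 sodium.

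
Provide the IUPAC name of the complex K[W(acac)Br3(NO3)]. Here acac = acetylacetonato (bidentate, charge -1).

potassium (acetylacetonato)tribromonitratotungstate(IV)

The 1 potassium counter-ion carries a total charge of +1, so each complex ion is 1−.
Ligand charges: 1×nitrato (-1 each), 1×acetylacetonato (-1 each), 3×bromo (-1 each); total -5. So W + (-5) = 1−, giving W = +4.
Ligands are named alphabetically: acetylacetonato before bromo before nitrato.
The complex ion is anionic, so tungsten takes the -ate form tungstate(IV).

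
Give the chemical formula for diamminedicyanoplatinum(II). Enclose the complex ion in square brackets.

[Pt(CN)2(NH3)2]

Ligands: 2 ammine (NH3, neutral), 2 cyano (CN, -1). Ligand charge sum = -2.
With Pt in oxidation state +2, the complex ion is [Pt...].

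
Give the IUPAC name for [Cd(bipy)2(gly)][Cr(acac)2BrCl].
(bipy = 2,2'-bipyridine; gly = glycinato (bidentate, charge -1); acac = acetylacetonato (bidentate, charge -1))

Both ions are complex: the cation is named first with the plain metal name, the anion second with the -ate form; each ion's ligands are alphabetised independently.
Cadmium is always +2 in its complexes; the cation's ligand charges sum to -1, so the complex cation is 1+.
A 1:1 salt means the anion carries the equal and opposite charge, 1−.
Anion: ligand charges sum to -4; for the ion to be 1−, Cr = +3.

bis(2,2'-bipyridine)(glycinato)cadmium(II) bis(acetylacetonato)bromochlorochromate(III)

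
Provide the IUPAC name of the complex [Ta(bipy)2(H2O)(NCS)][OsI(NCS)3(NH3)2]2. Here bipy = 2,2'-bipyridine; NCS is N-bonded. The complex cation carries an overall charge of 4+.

aquabis(2,2'-bipyridine)isothiocyanatotantalum(V) diammineiodotriisothiocyanatoosmate(II)

Both ions are complex: the cation is named first with the plain metal name, the anion second with the -ate form; each ion's ligands are alphabetised independently.
The complex cation is given as 4+; its ligand charges sum to -1, so Ta = +5.
With 2 anions per cation, each anion must be 4/2 = 2−.
Anion: ligand charges sum to -4; for the ion to be 2−, Os = +2.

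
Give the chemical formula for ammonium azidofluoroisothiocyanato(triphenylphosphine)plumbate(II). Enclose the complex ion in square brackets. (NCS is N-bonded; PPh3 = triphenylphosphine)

NH4[PbF(N3)(NCS)(PPh3)]

Ligands: 1 azido (N3, -1), 1 isothiocyanato (NCS, -1), 1 triphenylphosphine (PPh3, neutral), 1 fluoro (F, -1). Ligand charge sum = -3.
Charge balance with ammonium (+1) requires 1 complex ion per 1 ammonium.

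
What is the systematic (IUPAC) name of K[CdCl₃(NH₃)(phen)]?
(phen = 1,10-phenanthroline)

The 1 potassium counter-ion carries a total charge of +1, so each complex ion is 1−.
Ligand charges: 3×chloro (-1 each), 1×1,10-phenanthroline (neutral), 1×ammine (neutral); total -3. So Cd + (-3) = 1−, giving Cd = +2.
Ligands are named alphabetically: ammine before chloro before phenanthroline.
The complex ion is anionic, so cadmium takes the -ate form cadmate(II).

potassium amminetrichloro(1,10-phenanthroline)cadmate(II)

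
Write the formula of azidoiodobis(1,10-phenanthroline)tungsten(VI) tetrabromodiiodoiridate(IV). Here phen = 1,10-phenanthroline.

[WI(N3)(phen)2][IrBr4I2]2

Cation [W…]: ligand charges -2, W(VI) ⇒ ion charge 4+.
Anion [Ir…]: ligand charges -6, Ir(IV) ⇒ ion charge 2−.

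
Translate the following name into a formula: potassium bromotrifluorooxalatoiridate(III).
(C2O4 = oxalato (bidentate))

K3[IrBr(C2O4)F3]

Ligands: 1 oxalato (C2O4, -2), 1 bromo (Br, -1), 3 fluoro (F, -1). Ligand charge sum = -6.
With Ir in oxidation state +3, the complex ion is [Ir...]^3−.
Charge balance with potassium (+1) requires 1 complex ion per 3 potassium.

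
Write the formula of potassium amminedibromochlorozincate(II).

Ligands: 1 ammine (NH3, neutral), 2 bromo (Br, -1), 1 chloro (Cl, -1). Ligand charge sum = -3.
Charge balance with potassium (+1) requires 1 complex ion per 1 potassium.

K[ZnBr2Cl(NH3)]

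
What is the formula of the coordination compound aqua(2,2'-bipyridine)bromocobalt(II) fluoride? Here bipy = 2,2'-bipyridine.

Ligands: 1 aqua (H2O, neutral), 1 2,2'-bipyridine (bipy, neutral), 1 bromo (Br, -1). Ligand charge sum = -1.
Charge balance with fluoride (-1) requires 1 complex ion per 1 fluoride.

[Co(bipy)Br(H2O)]F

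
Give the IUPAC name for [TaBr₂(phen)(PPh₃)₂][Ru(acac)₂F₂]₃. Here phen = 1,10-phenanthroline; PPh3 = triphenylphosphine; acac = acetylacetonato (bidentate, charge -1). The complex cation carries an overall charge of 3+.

The complex cation is given as 3+; its ligand charges sum to -2, so Ta = +5.
With 3 anions per cation, each anion must be 3/3 = 1−.
Anion: ligand charges sum to -4; for the ion to be 1−, Ru = +3.

dibromo(1,10-phenanthroline)bis(triphenylphosphine)tantalum(V) bis(acetylacetonato)difluororuthenate(III)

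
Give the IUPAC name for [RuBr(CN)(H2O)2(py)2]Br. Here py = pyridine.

The 1 bromide counter-ion carries a total charge of -1, so each complex ion is 1+.
Ligand charges: 1×cyano (-1 each), 2×aqua (neutral), 2×pyridine (neutral), 1×bromo (-1 each); total -2. So Ru + (-2) = 1+, giving Ru = +3.
Ligands are named alphabetically: aqua before bromo before cyano before pyridine.

diaquabromocyanobis(pyridine)ruthenium(III) bromide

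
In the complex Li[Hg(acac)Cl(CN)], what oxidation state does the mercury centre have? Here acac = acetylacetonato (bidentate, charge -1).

+2

1 lithium outside the brackets (+1 each) → the complex ion is 1−.
Ligand charges: 1×acac = -1; 1×CN = -1; 1×Cl = -1; sum -3.
Hg + (-3) = 1− ⇒ Hg is +2.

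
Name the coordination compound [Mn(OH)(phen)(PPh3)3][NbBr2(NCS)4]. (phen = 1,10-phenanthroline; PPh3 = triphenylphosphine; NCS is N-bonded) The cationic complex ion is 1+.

hydroxo(1,10-phenanthroline)tris(triphenylphosphine)manganese(II) dibromotetraisothiocyanatoniobate(V)

The complex cation is given as 1+; its ligand charges sum to -1, so Mn = +2.
A 1:1 salt means the anion carries the equal and opposite charge, 1−.
Anion: ligand charges sum to -6; for the ion to be 1−, Nb = +5.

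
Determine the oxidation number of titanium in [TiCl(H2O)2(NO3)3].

No counter-ion: the bracketed complex is neutral.
Ligand charges: 3×NO3 = -3; 2×H2O neutral; 1×Cl = -1; sum -4.
Ti + (-4) = 0 ⇒ Ti is +4.

+4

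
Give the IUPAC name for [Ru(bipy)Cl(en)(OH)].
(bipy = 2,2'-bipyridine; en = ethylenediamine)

(2,2'-bipyridine)chloro(ethylenediamine)hydroxoruthenium(II)

There is no counter-ion, so the complex is neutral overall.
Ligand charges: 1×2,2'-bipyridine (neutral), 1×hydroxo (-1 each), 1×chloro (-1 each), 1×ethylenediamine (neutral); total -2. So Ru + (-2) = 0, giving Ru = +2.
Ligands are named alphabetically: bipyridine before chloro before ethylenediamine before hydroxo.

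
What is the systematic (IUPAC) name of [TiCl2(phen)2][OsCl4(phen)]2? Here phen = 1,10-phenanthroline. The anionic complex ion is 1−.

dichlorobis(1,10-phenanthroline)titanium(IV) tetrachloro(1,10-phenanthroline)osmate(III)

Both ions are complex: the cation is named first with the plain metal name, the anion second with the -ate form; each ion's ligands are alphabetised independently.
The complex anion is given as 1−; its ligand charges sum to -4, so Os = +3.
With 2 anions per cation, the cation must be 2×1 = 2+.
Cation: ligand charges sum to -2; for the ion to be 2+, Ti = +4.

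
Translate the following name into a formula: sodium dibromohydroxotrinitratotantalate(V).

Ligands: 2 bromo (Br, -1), 3 nitrato (NO3, -1), 1 hydroxo (OH, -1). Ligand charge sum = -6.
Charge balance with sodium (+1) requires 1 complex ion per 1 sodium.

Na[TaBr2(NO3)3(OH)]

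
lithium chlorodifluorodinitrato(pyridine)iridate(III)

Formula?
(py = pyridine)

Li2[IrClF2(NO3)2(py)]

Ligands: 2 fluoro (F, -1), 1 chloro (Cl, -1), 2 nitrato (NO3, -1), 1 pyridine (py, neutral). Ligand charge sum = -5.
With Ir in oxidation state +3, the complex ion is [Ir...]^2−.
Charge balance with lithium (+1) requires 1 complex ion per 2 lithium.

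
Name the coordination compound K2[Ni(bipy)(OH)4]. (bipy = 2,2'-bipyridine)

potassium (2,2'-bipyridine)tetrahydroxonickelate(II)

The 2 potassium counter-ions carry a total charge of +2, so each complex ion is 2−.
Ligand charges: 1×2,2'-bipyridine (neutral), 4×hydroxo (-1 each); total -4. So Ni + (-4) = 2−, giving Ni = +2.
The complex ion is anionic, so nickel takes the -ate form nickelate(II).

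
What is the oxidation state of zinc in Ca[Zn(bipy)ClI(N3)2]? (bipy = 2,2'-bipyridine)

1 calcium outside the brackets (+2 each) → the complex ion is 2−.
Ligand charges: 1×Cl = -1; 1×bipy neutral; 1×I = -1; 2×N3 = -2; sum -4.
Zn + (-4) = 2− ⇒ Zn is +2.

+2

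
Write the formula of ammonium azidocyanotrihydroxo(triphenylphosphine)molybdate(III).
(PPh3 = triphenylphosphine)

Ligands: 3 hydroxo (OH, -1), 1 azido (N3, -1), 1 cyano (CN, -1), 1 triphenylphosphine (PPh3, neutral). Ligand charge sum = -5.
With Mo in oxidation state +3, the complex ion is [Mo...]^2−.
Charge balance with ammonium (+1) requires 1 complex ion per 2 ammonium.

(NH4)2[Mo(CN)(N3)(OH)3(PPh3)]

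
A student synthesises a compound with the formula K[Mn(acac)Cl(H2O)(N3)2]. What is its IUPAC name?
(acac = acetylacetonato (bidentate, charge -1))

potassium (acetylacetonato)aquadiazidochloromanganate(III)

The 1 potassium counter-ion carries a total charge of +1, so each complex ion is 1−.
Ligand charges: 1×chloro (-1 each), 1×aqua (neutral), 1×acetylacetonato (-1 each), 2×azido (-1 each); total -4. So Mn + (-4) = 1−, giving Mn = +3.
Ligands are named alphabetically: acetylacetonato before aqua before azido before chloro.
The complex ion is anionic, so manganese takes the -ate form manganate(III).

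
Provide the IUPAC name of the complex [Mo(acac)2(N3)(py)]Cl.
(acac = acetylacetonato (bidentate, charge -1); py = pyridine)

bis(acetylacetonato)azido(pyridine)molybdenum(IV) chloride

The 1 chloride counter-ion carries a total charge of -1, so each complex ion is 1+.
Ligand charges: 2×acetylacetonato (-1 each), 1×azido (-1 each), 1×pyridine (neutral); total -3. So Mo + (-3) = 1+, giving Mo = +4.
Ligands are named alphabetically: acetylacetonato before azido before pyridine.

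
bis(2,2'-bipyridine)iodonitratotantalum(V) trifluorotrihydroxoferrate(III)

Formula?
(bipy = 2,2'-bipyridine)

[Ta(bipy)2I(NO3)][FeF3(OH)3]

Cation [Ta…]: ligand charges -2, Ta(V) ⇒ ion charge 3+.
Anion [Fe…]: ligand charges -6, Fe(III) ⇒ ion charge 3−.
One 3+ cation balances one 3− anion.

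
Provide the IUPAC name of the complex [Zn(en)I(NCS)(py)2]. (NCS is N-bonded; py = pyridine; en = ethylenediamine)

(ethylenediamine)iodoisothiocyanatobis(pyridine)zinc(II)

There is no counter-ion, so the complex is neutral overall.
Ligand charges: 1×isothiocyanato (-1 each), 1×iodo (-1 each), 2×pyridine (neutral), 1×ethylenediamine (neutral); total -2. So Zn + (-2) = 0, giving Zn = +2.
Ligands are named alphabetically: ethylenediamine before iodo before isothiocyanato before pyridine.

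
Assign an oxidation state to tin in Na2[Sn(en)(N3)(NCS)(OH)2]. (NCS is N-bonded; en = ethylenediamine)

+2

2 sodium outside the brackets (+1 each) → the complex ion is 2−.
Ligand charges: 1×N3 = -1; 1×NCS = -1; 1×en neutral; 2×OH = -2; sum -4.
Sn + (-4) = 2− ⇒ Sn is +2.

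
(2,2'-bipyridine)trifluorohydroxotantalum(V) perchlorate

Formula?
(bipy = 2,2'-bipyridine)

Ligands: 1 hydroxo (OH, -1), 3 fluoro (F, -1), 1 2,2'-bipyridine (bipy, neutral). Ligand charge sum = -4.
Charge balance with perchlorate (-1) requires 1 complex ion per 1 perchlorate.

[Ta(bipy)F3(OH)]ClO4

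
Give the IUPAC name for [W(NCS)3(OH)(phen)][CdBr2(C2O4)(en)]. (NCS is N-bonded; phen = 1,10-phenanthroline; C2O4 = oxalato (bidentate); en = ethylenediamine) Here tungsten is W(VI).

W is given as +6; the cation's ligand charges sum to -4, so the complex cation is 2+.
A 1:1 salt means the anion carries the equal and opposite charge, 2−.
Anion: ligand charges sum to -4; for the ion to be 2−, Cd = +2.

hydroxotriisothiocyanato(1,10-phenanthroline)tungsten(VI) dibromo(ethylenediamine)oxalatocadmate(II)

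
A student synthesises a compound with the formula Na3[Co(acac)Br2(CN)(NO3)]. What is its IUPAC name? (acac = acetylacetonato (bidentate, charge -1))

The 3 sodium counter-ions carry a total charge of +3, so each complex ion is 3−.
Ligand charges: 1×acetylacetonato (-1 each), 2×bromo (-1 each), 1×nitrato (-1 each), 1×cyano (-1 each); total -5. So Co + (-5) = 3−, giving Co = +2.
Ligands are named alphabetically: acetylacetonato before bromo before cyano before nitrato.
The complex ion is anionic, so cobalt takes the -ate form cobaltate(II).

sodium (acetylacetonato)dibromocyanonitratocobaltate(II)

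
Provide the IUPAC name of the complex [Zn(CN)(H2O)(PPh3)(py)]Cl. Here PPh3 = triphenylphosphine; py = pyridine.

The 1 chloride counter-ion carries a total charge of -1, so each complex ion is 1+.
Ligand charges: 1×aqua (neutral), 1×triphenylphosphine (neutral), 1×pyridine (neutral), 1×cyano (-1 each); total -1. So Zn + (-1) = 1+, giving Zn = +2.
Ligands are named alphabetically: aqua before cyano before pyridine before triphenylphosphine.

aquacyano(pyridine)(triphenylphosphine)zinc(II) chloride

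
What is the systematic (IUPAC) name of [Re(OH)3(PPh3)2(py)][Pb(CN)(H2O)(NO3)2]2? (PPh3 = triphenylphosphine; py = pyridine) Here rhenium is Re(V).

Re is given as +5; the cation's ligand charges sum to -3, so the complex cation is 2+.
With 2 anions per cation, each anion must be 2/2 = 1−.
Anion: ligand charges sum to -3; for the ion to be 1−, Pb = +2.

trihydroxo(pyridine)bis(triphenylphosphine)rhenium(V) aquacyanodinitratoplumbate(II)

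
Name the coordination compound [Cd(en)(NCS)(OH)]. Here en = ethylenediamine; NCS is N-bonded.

(ethylenediamine)hydroxoisothiocyanatocadmium(II)

There is no counter-ion, so the complex is neutral overall.
Ligand charges: 1×ethylenediamine (neutral), 1×hydroxo (-1 each), 1×isothiocyanato (-1 each); total -2. So Cd + (-2) = 0, giving Cd = +2.
Ligands are named alphabetically: ethylenediamine before hydroxo before isothiocyanato.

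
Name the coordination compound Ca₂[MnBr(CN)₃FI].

The 2 calcium counter-ions carry a total charge of +4, so each complex ion is 4−.
Ligand charges: 1×bromo (-1 each), 3×cyano (-1 each), 1×iodo (-1 each), 1×fluoro (-1 each); total -6. So Mn + (-6) = 4−, giving Mn = +2.
Ligands are named alphabetically: bromo before cyano before fluoro before iodo.
The complex ion is anionic, so manganese takes the -ate form manganate(II).

calcium bromotricyanofluoroiodomanganate(II)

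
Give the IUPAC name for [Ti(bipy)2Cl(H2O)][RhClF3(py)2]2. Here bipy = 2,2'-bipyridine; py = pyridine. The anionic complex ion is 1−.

aquabis(2,2'-bipyridine)chlorotitanium(III) chlorotrifluorobis(pyridine)rhodate(III)

Both ions are complex: the cation is named first with the plain metal name, the anion second with the -ate form; each ion's ligands are alphabetised independently.
The complex anion is given as 1−; its ligand charges sum to -4, so Rh = +3.
With 2 anions per cation, the cation must be 2×1 = 2+.
Cation: ligand charges sum to -1; for the ion to be 2+, Ti = +3.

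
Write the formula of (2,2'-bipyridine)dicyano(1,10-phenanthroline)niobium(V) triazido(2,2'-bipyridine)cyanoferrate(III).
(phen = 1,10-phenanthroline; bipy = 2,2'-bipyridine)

[Nb(bipy)(CN)2(phen)][Fe(bipy)(CN)(N3)3]3

Cation [Nb…]: ligand charges -2, Nb(V) ⇒ ion charge 3+.
Anion [Fe…]: ligand charges -4, Fe(III) ⇒ ion charge 1−.
One 3+ cation requires 3 of the 1− anion.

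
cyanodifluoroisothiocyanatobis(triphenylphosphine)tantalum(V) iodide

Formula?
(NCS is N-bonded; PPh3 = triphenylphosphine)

Ligands: 1 isothiocyanato (NCS, -1), 2 fluoro (F, -1), 1 cyano (CN, -1), 2 triphenylphosphine (PPh3, neutral). Ligand charge sum = -4.
With Ta in oxidation state +5, the complex ion is [Ta...]^1+.
Charge balance with iodide (-1) requires 1 complex ion per 1 iodide.

[Ta(CN)F2(NCS)(PPh3)2]I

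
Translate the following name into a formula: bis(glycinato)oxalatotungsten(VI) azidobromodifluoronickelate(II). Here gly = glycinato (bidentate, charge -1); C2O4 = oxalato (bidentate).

Cation [W…]: ligand charges -4, W(VI) ⇒ ion charge 2+.
Anion [Ni…]: ligand charges -4, Ni(II) ⇒ ion charge 2−.

[W(C2O4)(gly)2][NiBrF2(N3)]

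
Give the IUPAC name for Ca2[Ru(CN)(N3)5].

calcium pentaazidocyanoruthenate(II)

The 2 calcium counter-ions carry a total charge of +4, so each complex ion is 4−.
Ligand charges: 5×azido (-1 each), 1×cyano (-1 each); total -6. So Ru + (-6) = 4−, giving Ru = +2.
Ligands are named alphabetically: azido before cyano.
The complex ion is anionic, so ruthenium takes the -ate form ruthenate(II).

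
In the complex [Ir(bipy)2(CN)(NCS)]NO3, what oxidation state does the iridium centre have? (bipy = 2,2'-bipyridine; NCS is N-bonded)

1 nitrate outside the brackets (-1 each) → the complex ion is 1+.
Ligand charges: 2×bipy neutral; 1×NCS = -1; 1×CN = -1; sum -2.
Ir + (-2) = 1+ ⇒ Ir is +3.

+3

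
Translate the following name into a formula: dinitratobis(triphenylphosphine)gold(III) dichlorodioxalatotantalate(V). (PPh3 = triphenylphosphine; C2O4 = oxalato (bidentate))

[Au(NO3)2(PPh3)2][Ta(C2O4)2Cl2]

Cation [Au…]: ligand charges -2, Au(III) ⇒ ion charge 1+.
Anion [Ta…]: ligand charges -6, Ta(V) ⇒ ion charge 1−.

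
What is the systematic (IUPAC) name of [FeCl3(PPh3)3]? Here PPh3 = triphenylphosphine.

trichlorotris(triphenylphosphine)iron(III)

There is no counter-ion, so the complex is neutral overall.
Ligand charges: 3×triphenylphosphine (neutral), 3×chloro (-1 each); total -3. So Fe + (-3) = 0, giving Fe = +3.
Ligands are named alphabetically: chloro before triphenylphosphine.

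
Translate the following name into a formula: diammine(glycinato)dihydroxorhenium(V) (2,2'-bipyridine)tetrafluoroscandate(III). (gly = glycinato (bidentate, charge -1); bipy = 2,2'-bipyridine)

[Re(gly)(NH3)2(OH)2][Sc(bipy)F4]2

Cation [Re…]: ligand charges -3, Re(V) ⇒ ion charge 2+.
Anion [Sc…]: ligand charges -4, Sc(III) ⇒ ion charge 1−.
One 2+ cation requires 2 of the 1− anion.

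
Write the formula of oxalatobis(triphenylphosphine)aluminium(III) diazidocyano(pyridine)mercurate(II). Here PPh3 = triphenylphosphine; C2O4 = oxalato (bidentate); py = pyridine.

[Al(C2O4)(PPh3)2][Hg(CN)(N3)2(py)]

Cation [Al…]: ligand charges -2, Al(III) ⇒ ion charge 1+.
Anion [Hg…]: ligand charges -3, Hg(II) ⇒ ion charge 1−.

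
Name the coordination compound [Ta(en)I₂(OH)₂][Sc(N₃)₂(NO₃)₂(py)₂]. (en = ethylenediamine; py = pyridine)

Scandium is always +3 in its complexes; the anion's ligand charges sum to -4, so the complex anion is 1−.
A 1:1 salt means the cation carries the equal and opposite charge, 1+.
Cation: ligand charges sum to -4; for the ion to be 1+, Ta = +5.

(ethylenediamine)dihydroxodiiodotantalum(V) diazidodinitratobis(pyridine)scandate(III)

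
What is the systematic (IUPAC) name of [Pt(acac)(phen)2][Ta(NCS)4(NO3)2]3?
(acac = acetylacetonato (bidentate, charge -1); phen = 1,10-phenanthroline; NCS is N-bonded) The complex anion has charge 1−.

(acetylacetonato)bis(1,10-phenanthroline)platinum(IV) tetraisothiocyanatodinitratotantalate(V)

The complex anion is given as 1−; its ligand charges sum to -6, so Ta = +5.
With 3 anions per cation, the cation must be 3×1 = 3+.
Cation: ligand charges sum to -1; for the ion to be 3+, Pt = +4.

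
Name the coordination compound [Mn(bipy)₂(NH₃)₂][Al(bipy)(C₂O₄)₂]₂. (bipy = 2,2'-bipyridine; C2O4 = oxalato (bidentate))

diamminebis(2,2'-bipyridine)manganese(II) (2,2'-bipyridine)dioxalatoaluminate(III)

Aluminium is always +3 in its complexes; the anion's ligand charges sum to -4, so the complex anion is 1−.
With 2 anions per cation, the cation must be 2×1 = 2+.
Cation: ligand charges sum to 0; for the ion to be 2+, Mn = +2.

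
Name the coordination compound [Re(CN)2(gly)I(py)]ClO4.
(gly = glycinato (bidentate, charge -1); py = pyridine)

The 1 perchlorate counter-ion carries a total charge of -1, so each complex ion is 1+.
Ligand charges: 1×glycinato (-1 each), 1×pyridine (neutral), 2×cyano (-1 each), 1×iodo (-1 each); total -4. So Re + (-4) = 1+, giving Re = +5.
Ligands are named alphabetically: cyano before glycinato before iodo before pyridine.

dicyano(glycinato)iodo(pyridine)rhenium(V) perchlorate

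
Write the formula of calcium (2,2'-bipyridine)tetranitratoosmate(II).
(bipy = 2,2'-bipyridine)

Ligands: 1 2,2'-bipyridine (bipy, neutral), 4 nitrato (NO3, -1). Ligand charge sum = -4.
With Os in oxidation state +2, the complex ion is [Os...]^2−.
Charge balance with calcium (+2) requires 1 complex ion per 1 calcium.

Ca[Os(bipy)(NO3)4]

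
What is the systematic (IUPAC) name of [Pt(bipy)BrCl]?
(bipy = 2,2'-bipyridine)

There is no counter-ion, so the complex is neutral overall.
Ligand charges: 1×bromo (-1 each), 1×chloro (-1 each), 1×2,2'-bipyridine (neutral); total -2. So Pt + (-2) = 0, giving Pt = +2.
Ligands are named alphabetically: bipyridine before bromo before chloro.

(2,2'-bipyridine)bromochloroplatinum(II)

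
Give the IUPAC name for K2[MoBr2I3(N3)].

potassium azidodibromotriiodomolybdate(IV)

The 2 potassium counter-ions carry a total charge of +2, so each complex ion is 2−.
Ligand charges: 2×bromo (-1 each), 1×azido (-1 each), 3×iodo (-1 each); total -6. So Mo + (-6) = 2−, giving Mo = +4.
Ligands are named alphabetically: azido before bromo before iodo.
The complex ion is anionic, so molybdenum takes the -ate form molybdate(IV).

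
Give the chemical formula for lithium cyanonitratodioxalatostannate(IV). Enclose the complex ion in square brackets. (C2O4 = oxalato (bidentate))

Ligands: 1 nitrato (NO3, -1), 2 oxalato (C2O4, -2), 1 cyano (CN, -1). Ligand charge sum = -6.
With Sn in oxidation state +4, the complex ion is [Sn...]^2−.
Charge balance with lithium (+1) requires 1 complex ion per 2 lithium.

Li2[Sn(C2O4)2(CN)(NO3)]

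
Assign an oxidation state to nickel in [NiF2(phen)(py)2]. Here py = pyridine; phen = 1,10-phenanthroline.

+2

No counter-ion: the bracketed complex is neutral.
Ligand charges: 2×py neutral; 2×F = -2; 1×phen neutral; sum -2.
Ni + (-2) = 0 ⇒ Ni is +2.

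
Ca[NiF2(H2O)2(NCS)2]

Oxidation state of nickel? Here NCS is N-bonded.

+2

1 calcium outside the brackets (+2 each) → the complex ion is 2−.
Ligand charges: 2×F = -2; 2×NCS = -2; 2×H2O neutral; sum -4.
Ni + (-4) = 2− ⇒ Ni is +2.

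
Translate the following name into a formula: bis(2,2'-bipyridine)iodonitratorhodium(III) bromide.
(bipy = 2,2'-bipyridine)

[Rh(bipy)2I(NO3)]Br

Ligands: 1 iodo (I, -1), 1 nitrato (NO3, -1), 2 2,2'-bipyridine (bipy, neutral). Ligand charge sum = -2.
With Rh in oxidation state +3, the complex ion is [Rh...]^1+.
Charge balance with bromide (-1) requires 1 complex ion per 1 bromide.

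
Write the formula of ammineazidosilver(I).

[Ag(N3)(NH3)]

Ligands: 1 ammine (NH3, neutral), 1 azido (N3, -1). Ligand charge sum = -1.
With Ag in oxidation state +1, the complex ion is [Ag...].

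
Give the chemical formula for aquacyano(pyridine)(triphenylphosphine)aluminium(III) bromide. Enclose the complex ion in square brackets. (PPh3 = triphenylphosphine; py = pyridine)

Ligands: 1 triphenylphosphine (PPh3, neutral), 1 cyano (CN, -1), 1 pyridine (py, neutral), 1 aqua (H2O, neutral). Ligand charge sum = -1.
Charge balance with bromide (-1) requires 1 complex ion per 2 bromide.

[Al(CN)(H2O)(PPh3)(py)]Br2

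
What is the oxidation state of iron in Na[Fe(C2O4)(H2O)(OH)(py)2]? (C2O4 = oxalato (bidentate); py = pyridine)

1 sodium outside the brackets (+1 each) → the complex ion is 1−.
Ligand charges: 1×C2O4 = -2; 2×py neutral; 1×H2O neutral; 1×OH = -1; sum -3.
Fe + (-3) = 1− ⇒ Fe is +2.

+2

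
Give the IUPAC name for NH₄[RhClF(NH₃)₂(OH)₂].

The 1 ammonium counter-ion carries a total charge of +1, so each complex ion is 1−.
Ligand charges: 2×hydroxo (-1 each), 1×chloro (-1 each), 1×fluoro (-1 each), 2×ammine (neutral); total -4. So Rh + (-4) = 1−, giving Rh = +3.
Ligands are named alphabetically: ammine before chloro before fluoro before hydroxo.
The complex ion is anionic, so rhodium takes the -ate form rhodate(III).

ammonium diamminechlorofluorodihydroxorhodate(III)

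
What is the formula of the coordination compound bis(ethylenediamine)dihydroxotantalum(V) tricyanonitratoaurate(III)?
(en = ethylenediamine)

[Ta(en)2(OH)2][Au(CN)3(NO3)]3

Cation [Ta…]: ligand charges -2, Ta(V) ⇒ ion charge 3+.
Anion [Au…]: ligand charges -4, Au(III) ⇒ ion charge 1−.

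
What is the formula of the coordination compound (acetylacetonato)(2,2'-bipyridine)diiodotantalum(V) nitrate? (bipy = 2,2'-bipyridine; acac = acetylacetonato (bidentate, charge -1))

Ligands: 2 iodo (I, -1), 1 2,2'-bipyridine (bipy, neutral), 1 acetylacetonato (acac, -1). Ligand charge sum = -3.
Charge balance with nitrate (-1) requires 1 complex ion per 2 nitrate.

[Ta(acac)(bipy)I2](NO3)2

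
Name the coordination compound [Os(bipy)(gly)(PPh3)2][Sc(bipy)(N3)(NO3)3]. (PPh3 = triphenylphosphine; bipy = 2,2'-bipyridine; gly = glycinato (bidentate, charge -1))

(2,2'-bipyridine)(glycinato)bis(triphenylphosphine)osmium(II) azido(2,2'-bipyridine)trinitratoscandate(III)

Both ions are complex: the cation is named first with the plain metal name, the anion second with the -ate form; each ion's ligands are alphabetised independently.
Scandium is always +3 in its complexes; the anion's ligand charges sum to -4, so the complex anion is 1−.
A 1:1 salt means the cation carries the equal and opposite charge, 1+.
Cation: ligand charges sum to -1; for the ion to be 1+, Os = +2.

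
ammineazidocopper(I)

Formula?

[Cu(N3)(NH3)]

Ligands: 1 azido (N3, -1), 1 ammine (NH3, neutral). Ligand charge sum = -1.
With Cu in oxidation state +1, the complex ion is [Cu...].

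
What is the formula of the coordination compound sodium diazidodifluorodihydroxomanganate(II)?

Na4[MnF2(N3)2(OH)2]

Ligands: 2 azido (N3, -1), 2 fluoro (F, -1), 2 hydroxo (OH, -1). Ligand charge sum = -6.
With Mn in oxidation state +2, the complex ion is [Mn...]^4−.
Charge balance with sodium (+1) requires 1 complex ion per 4 sodium.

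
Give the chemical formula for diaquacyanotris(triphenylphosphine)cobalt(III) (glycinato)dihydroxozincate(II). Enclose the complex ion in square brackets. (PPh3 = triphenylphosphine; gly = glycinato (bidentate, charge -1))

Cation [Co…]: ligand charges -1, Co(III) ⇒ ion charge 2+.
Anion [Zn…]: ligand charges -3, Zn(II) ⇒ ion charge 1−.
One 2+ cation requires 2 of the 1− anion.

[Co(CN)(H2O)2(PPh3)3][Zn(gly)(OH)2]2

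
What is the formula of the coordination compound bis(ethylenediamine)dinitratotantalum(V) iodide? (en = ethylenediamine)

Ligands: 2 ethylenediamine (en, neutral), 2 nitrato (NO3, -1). Ligand charge sum = -2.
With Ta in oxidation state +5, the complex ion is [Ta...]^3+.
Charge balance with iodide (-1) requires 1 complex ion per 3 iodide.

[Ta(en)2(NO3)2]I3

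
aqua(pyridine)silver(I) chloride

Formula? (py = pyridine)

[Ag(H2O)(py)]Cl

Ligands: 1 pyridine (py, neutral), 1 aqua (H2O, neutral). Ligand charge sum = 0.
With Ag in oxidation state +1, the complex ion is [Ag...]^1+.
Charge balance with chloride (-1) requires 1 complex ion per 1 chloride.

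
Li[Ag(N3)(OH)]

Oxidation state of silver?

1 lithium outside the brackets (+1 each) → the complex ion is 1−.
Ligand charges: 1×OH = -1; 1×N3 = -1; sum -2.
Ag + (-2) = 1− ⇒ Ag is +1.

+1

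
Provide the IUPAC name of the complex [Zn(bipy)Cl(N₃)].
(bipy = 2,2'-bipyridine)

There is no counter-ion, so the complex is neutral overall.
Ligand charges: 1×2,2'-bipyridine (neutral), 1×azido (-1 each), 1×chloro (-1 each); total -2. So Zn + (-2) = 0, giving Zn = +2.
Ligands are named alphabetically: azido before bipyridine before chloro.

azido(2,2'-bipyridine)chlorozinc(II)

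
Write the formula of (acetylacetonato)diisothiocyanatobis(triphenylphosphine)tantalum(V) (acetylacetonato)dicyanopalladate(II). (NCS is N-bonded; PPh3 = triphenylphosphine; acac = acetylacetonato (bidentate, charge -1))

[Ta(acac)(NCS)2(PPh3)2][Pd(acac)(CN)2]2

Cation [Ta…]: ligand charges -3, Ta(V) ⇒ ion charge 2+.
Anion [Pd…]: ligand charges -3, Pd(II) ⇒ ion charge 1−.
One 2+ cation requires 2 of the 1− anion.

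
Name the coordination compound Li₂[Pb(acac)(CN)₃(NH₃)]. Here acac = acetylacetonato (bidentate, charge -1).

The 2 lithium counter-ions carry a total charge of +2, so each complex ion is 2−.
Ligand charges: 3×cyano (-1 each), 1×acetylacetonato (-1 each), 1×ammine (neutral); total -4. So Pb + (-4) = 2−, giving Pb = +2.
The complex ion is anionic, so lead takes the -ate form plumbate(II).

lithium (acetylacetonato)amminetricyanoplumbate(II)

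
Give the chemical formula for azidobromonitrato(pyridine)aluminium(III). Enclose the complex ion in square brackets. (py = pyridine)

[AlBr(N3)(NO3)(py)]

Ligands: 1 azido (N3, -1), 1 nitrato (NO3, -1), 1 pyridine (py, neutral), 1 bromo (Br, -1). Ligand charge sum = -3.
With Al in oxidation state +3, the complex ion is [Al...].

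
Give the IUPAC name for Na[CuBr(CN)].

The 1 sodium counter-ion carries a total charge of +1, so each complex ion is 1−.
Ligand charges: 1×bromo (-1 each), 1×cyano (-1 each); total -2. So Cu + (-2) = 1−, giving Cu = +1.
Ligands are named alphabetically: bromo before cyano.
The complex ion is anionic, so copper takes the -ate form cuprate(I).

sodium bromocyanocuprate(I)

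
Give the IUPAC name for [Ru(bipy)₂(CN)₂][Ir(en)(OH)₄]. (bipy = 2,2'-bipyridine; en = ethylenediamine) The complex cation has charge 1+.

bis(2,2'-bipyridine)dicyanoruthenium(III) (ethylenediamine)tetrahydroxoiridate(III)

Both ions are complex: the cation is named first with the plain metal name, the anion second with the -ate form; each ion's ligands are alphabetised independently.
The complex cation is given as 1+; its ligand charges sum to -2, so Ru = +3.
A 1:1 salt means the anion carries the equal and opposite charge, 1−.
Anion: ligand charges sum to -4; for the ion to be 1−, Ir = +3.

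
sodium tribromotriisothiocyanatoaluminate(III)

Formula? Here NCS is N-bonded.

Na3[AlBr3(NCS)3]

Ligands: 3 bromo (Br, -1), 3 isothiocyanato (NCS, -1). Ligand charge sum = -6.
With Al in oxidation state +3, the complex ion is [Al...]^3−.
Charge balance with sodium (+1) requires 1 complex ion per 3 sodium.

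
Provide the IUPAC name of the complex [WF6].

hexafluorotungsten(VI)

There is no counter-ion, so the complex is neutral overall.
Ligand charges: 6×fluoro (-1 each); total -6. So W + (-6) = 0, giving W = +6.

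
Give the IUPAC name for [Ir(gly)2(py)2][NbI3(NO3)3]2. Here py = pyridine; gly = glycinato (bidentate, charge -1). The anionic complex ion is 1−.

The complex anion is given as 1−; its ligand charges sum to -6, so Nb = +5.
With 2 anions per cation, the cation must be 2×1 = 2+.
Cation: ligand charges sum to -2; for the ion to be 2+, Ir = +4.

bis(glycinato)bis(pyridine)iridium(IV) triiodotrinitratoniobate(V)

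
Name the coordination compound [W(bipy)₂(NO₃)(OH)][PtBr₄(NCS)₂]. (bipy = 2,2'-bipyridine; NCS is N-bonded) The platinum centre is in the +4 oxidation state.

bis(2,2'-bipyridine)hydroxonitratotungsten(IV) tetrabromodiisothiocyanatoplatinate(IV)

Pt is given as +4; the anion's ligand charges sum to -6, so the complex anion is 2−.
A 1:1 salt means the cation carries the equal and opposite charge, 2+.
Cation: ligand charges sum to -2; for the ion to be 2+, W = +4.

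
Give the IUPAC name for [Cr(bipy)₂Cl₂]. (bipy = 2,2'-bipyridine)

bis(2,2'-bipyridine)dichlorochromium(II)

There is no counter-ion, so the complex is neutral overall.
Ligand charges: 2×2,2'-bipyridine (neutral), 2×chloro (-1 each); total -2. So Cr + (-2) = 0, giving Cr = +2.
Ligands are named alphabetically: bipyridine before chloro.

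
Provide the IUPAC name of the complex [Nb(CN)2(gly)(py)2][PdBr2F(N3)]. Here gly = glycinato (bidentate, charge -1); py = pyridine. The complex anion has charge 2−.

dicyano(glycinato)bis(pyridine)niobium(V) azidodibromofluoropalladate(II)

Both ions are complex: the cation is named first with the plain metal name, the anion second with the -ate form; each ion's ligands are alphabetised independently.
The complex anion is given as 2−; its ligand charges sum to -4, so Pd = +2.
A 1:1 salt means the cation carries the equal and opposite charge, 2+.
Cation: ligand charges sum to -3; for the ion to be 2+, Nb = +5.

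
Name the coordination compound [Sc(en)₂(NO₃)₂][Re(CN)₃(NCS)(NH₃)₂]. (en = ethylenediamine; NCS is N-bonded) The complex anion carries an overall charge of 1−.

The complex anion is given as 1−; its ligand charges sum to -4, so Re = +3.
A 1:1 salt means the cation carries the equal and opposite charge, 1+.
Cation: ligand charges sum to -2; for the ion to be 1+, Sc = +3.

bis(ethylenediamine)dinitratoscandium(III) diamminetricyanoisothiocyanatorhenate(III)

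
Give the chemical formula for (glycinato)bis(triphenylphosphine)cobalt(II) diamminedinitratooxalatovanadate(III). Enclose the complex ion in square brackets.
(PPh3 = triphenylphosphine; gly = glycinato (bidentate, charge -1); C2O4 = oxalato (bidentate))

[Co(gly)(PPh3)2][V(C2O4)(NH3)2(NO3)2]

Cation [Co…]: ligand charges -1, Co(II) ⇒ ion charge 1+.
Anion [V…]: ligand charges -4, V(III) ⇒ ion charge 1−.
One 1+ cation balances one 1− anion.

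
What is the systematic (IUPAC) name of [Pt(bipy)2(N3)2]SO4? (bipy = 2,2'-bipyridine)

The 1 sulfate counter-ion carries a total charge of -2, so each complex ion is 2+.
Ligand charges: 2×2,2'-bipyridine (neutral), 2×azido (-1 each); total -2. So Pt + (-2) = 2+, giving Pt = +4.
Ligands are named alphabetically: azido before bipyridine.

diazidobis(2,2'-bipyridine)platinum(IV) sulfate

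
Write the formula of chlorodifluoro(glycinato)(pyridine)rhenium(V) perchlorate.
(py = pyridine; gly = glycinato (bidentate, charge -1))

Ligands: 2 fluoro (F, -1), 1 pyridine (py, neutral), 1 glycinato (gly, -1), 1 chloro (Cl, -1). Ligand charge sum = -4.
With Re in oxidation state +5, the complex ion is [Re...]^1+.
Charge balance with perchlorate (-1) requires 1 complex ion per 1 perchlorate.

[ReClF2(gly)(py)]ClO4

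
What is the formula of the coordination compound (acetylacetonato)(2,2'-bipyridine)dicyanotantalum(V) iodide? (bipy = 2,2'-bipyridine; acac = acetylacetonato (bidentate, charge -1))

[Ta(acac)(bipy)(CN)2]I2

Ligands: 1 2,2'-bipyridine (bipy, neutral), 2 cyano (CN, -1), 1 acetylacetonato (acac, -1). Ligand charge sum = -3.
With Ta in oxidation state +5, the complex ion is [Ta...]^2+.
Charge balance with iodide (-1) requires 1 complex ion per 2 iodide.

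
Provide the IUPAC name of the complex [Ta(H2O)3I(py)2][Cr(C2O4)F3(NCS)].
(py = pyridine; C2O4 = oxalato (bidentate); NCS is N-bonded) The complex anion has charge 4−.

triaquaiodobis(pyridine)tantalum(V) trifluoroisothiocyanatooxalatochromate(II)

The complex anion is given as 4−; its ligand charges sum to -6, so Cr = +2.
A 1:1 salt means the cation carries the equal and opposite charge, 4+.
Cation: ligand charges sum to -1; for the ion to be 4+, Ta = +5.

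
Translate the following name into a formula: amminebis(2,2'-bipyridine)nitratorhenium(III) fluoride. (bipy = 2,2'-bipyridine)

Ligands: 2 2,2'-bipyridine (bipy, neutral), 1 ammine (NH3, neutral), 1 nitrato (NO3, -1). Ligand charge sum = -1.
With Re in oxidation state +3, the complex ion is [Re...]^2+.
Charge balance with fluoride (-1) requires 1 complex ion per 2 fluoride.

[Re(bipy)2(NH3)(NO3)]F2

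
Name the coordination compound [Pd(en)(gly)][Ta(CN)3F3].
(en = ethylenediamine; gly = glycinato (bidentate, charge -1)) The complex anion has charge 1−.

(ethylenediamine)(glycinato)palladium(II) tricyanotrifluorotantalate(V)

The complex anion is given as 1−; its ligand charges sum to -6, so Ta = +5.
A 1:1 salt means the cation carries the equal and opposite charge, 1+.
Cation: ligand charges sum to -1; for the ion to be 1+, Pd = +2.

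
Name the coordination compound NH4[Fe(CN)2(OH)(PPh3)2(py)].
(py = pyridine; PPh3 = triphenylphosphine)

ammonium dicyanohydroxo(pyridine)bis(triphenylphosphine)ferrate(II)

The 1 ammonium counter-ion carries a total charge of +1, so each complex ion is 1−.
Ligand charges: 2×cyano (-1 each), 1×hydroxo (-1 each), 1×pyridine (neutral), 2×triphenylphosphine (neutral); total -3. So Fe + (-3) = 1−, giving Fe = +2.
Ligands are named alphabetically: cyano before hydroxo before pyridine before triphenylphosphine.
The complex ion is anionic, so iron takes the -ate form ferrate(II).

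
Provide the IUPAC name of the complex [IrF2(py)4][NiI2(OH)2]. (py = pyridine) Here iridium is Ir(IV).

difluorotetrakis(pyridine)iridium(IV) dihydroxodiiodonickelate(II)

Both ions are complex: the cation is named first with the plain metal name, the anion second with the -ate form; each ion's ligands are alphabetised independently.
Ir is given as +4; the cation's ligand charges sum to -2, so the complex cation is 2+.
A 1:1 salt means the anion carries the equal and opposite charge, 2−.
Anion: ligand charges sum to -4; for the ion to be 2−, Ni = +2.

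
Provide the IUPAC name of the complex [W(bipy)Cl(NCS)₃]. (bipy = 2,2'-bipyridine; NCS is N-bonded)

(2,2'-bipyridine)chlorotriisothiocyanatotungsten(IV)

There is no counter-ion, so the complex is neutral overall.
Ligand charges: 1×chloro (-1 each), 1×2,2'-bipyridine (neutral), 3×isothiocyanato (-1 each); total -4. So W + (-4) = 0, giving W = +4.
Ligands are named alphabetically: bipyridine before chloro before isothiocyanato.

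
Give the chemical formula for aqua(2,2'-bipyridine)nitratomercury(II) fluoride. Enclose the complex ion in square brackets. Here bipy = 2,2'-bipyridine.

[Hg(bipy)(H2O)(NO3)]F

Ligands: 1 2,2'-bipyridine (bipy, neutral), 1 aqua (H2O, neutral), 1 nitrato (NO3, -1). Ligand charge sum = -1.
With Hg in oxidation state +2, the complex ion is [Hg...]^1+.
Charge balance with fluoride (-1) requires 1 complex ion per 1 fluoride.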